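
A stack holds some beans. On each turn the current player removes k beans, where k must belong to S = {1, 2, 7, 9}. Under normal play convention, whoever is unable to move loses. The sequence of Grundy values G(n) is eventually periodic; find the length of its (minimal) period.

11

n :  0  1  2  3  4  5  6  7  8  9 10 11 12 13 14 15 16 17 18 19 20 21 22 23
G :  0  1  2  0  1  2  0  1  2  3  4  0  1  2  0  1  2  0  1  2  3  4  0  1
G(n+11) = G(n) holds for n = 0,…,8 (a full window of length max(S) = 9), so the sequence is purely periodic with period 11.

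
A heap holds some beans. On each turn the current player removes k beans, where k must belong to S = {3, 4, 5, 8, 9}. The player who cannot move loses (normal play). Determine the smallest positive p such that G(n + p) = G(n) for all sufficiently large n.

12

G(0) = 0
G(1) = mex{} = 0
G(2) = mex{} = 0
G(3) = mex{0} = 1
G(4) = mex{0,0} = 1
G(5) = mex{0,0,0} = 1
G(6) = mex{1,0,0} = 2
G(7) = mex{1,1,0} = 2
G(8) = mex{1,1,1,0} = 2
G(9) = mex{2,1,1,0,0} = 3
G(10) = mex{2,2,1,0,0} = 3
G(11) = mex{2,2,2,1,0} = 3
G(12) = mex{3,2,2,1,1} = 0
G(13) = mex{3,3,2,1,1} = 0
G(14) = mex{3,3,3,2,1} = 0
G(15) = mex{0,3,3,2,2} = 1
G(16) = mex{0,0,3,2,2} = 1
G(17) = mex{0,0,0,3,2} = 1
G(18) = mex{1,0,0,3,3} = 2
G(19) = mex{1,1,0,3,3} = 2
G(20) = mex{1,1,1,0,3} = 2
G(21) = mex{2,1,1,0,0} = 3
G(22) = mex{2,2,1,0,0} = 3
G(23) = mex{2,2,2,1,0} = 3
G(24) = mex{3,2,2,1,1} = 0
G(25) = mex{3,3,2,1,1} = 0
G(n+12) = G(n) holds for n = 0,…,8 (a full window of length max(S) = 9), so the sequence is purely periodic with period 12.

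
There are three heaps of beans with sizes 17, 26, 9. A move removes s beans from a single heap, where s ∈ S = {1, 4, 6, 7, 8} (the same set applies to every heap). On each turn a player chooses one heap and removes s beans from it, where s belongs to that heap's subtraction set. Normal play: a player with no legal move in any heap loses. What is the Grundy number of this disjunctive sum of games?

6

All heaps use S = {1, 4, 6, 7, 8}:
G(0) = 0
G(1) = mex{0} = 1
G(2) = mex{1} = 0
G(3) = mex{0} = 1
G(4) = mex{1,0} = 2
G(5) = mex{2,1} = 0
G(6) = mex{0,0,0} = 1
G(7) = mex{1,1,1,0} = 2
G(8) = mex{2,2,0,1,0} = 3
G(9) = mex{3,0,1,0,1} = 2
G(10) = mex{2,1,2,1,0} = 3
G(11) = mex{3,2,0,2,1} = 4
G(12) = mex{4,3,1,0,2} = 5
G(13) = mex{5,2,2,1,0} = 3
G(14) = mex{3,3,3,2,1} = 0
G(15) = mex{0,4,2,3,2} = 1
G(16) = mex{1,5,3,2,3} = 0
G(17) = mex{0,3,4,3,2} = 1
G(18) = mex{1,0,5,4,3} = 2
G(19) = mex{2,1,3,5,4} = 0
G(20) = mex{0,0,0,3,5} = 1
G(21) = mex{1,1,1,0,3} = 2
G(22) = mex{2,2,0,1,0} = 3
G(23) = mex{3,0,1,0,1} = 2
G(24) = mex{2,1,2,1,0} = 3
G(25) = mex{3,2,0,2,1} = 4
G(26) = mex{4,3,1,0,2} = 5
Heap A: G(17) = 1.
Heap B: G(26) = 5.
Heap C: G(9) = 2.
Combined Grundy value = 1 ⊕ 5 ⊕ 2 = 6.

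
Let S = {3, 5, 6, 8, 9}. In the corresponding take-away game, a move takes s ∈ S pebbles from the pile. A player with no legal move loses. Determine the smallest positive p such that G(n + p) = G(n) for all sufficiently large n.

G(0) = 0
G(1) = mex{} = 0
G(2) = mex{} = 0
G(3) = mex{0} = 1
G(4) = mex{0} = 1
G(5) = mex{0,0} = 1
G(6) = mex{1,0,0} = 2
G(7) = mex{1,0,0} = 2
G(8) = mex{1,1,0,0} = 2
G(9) = mex{2,1,1,0,0} = 3
G(10) = mex{2,1,1,0,0} = 3
G(11) = mex{2,2,1,1,0} = 3
G(12) = mex{3,2,2,1,1} = 0
G(13) = mex{3,2,2,1,1} = 0
G(14) = mex{3,3,2,2,1} = 0
G(15) = mex{0,3,3,2,2} = 1
G(16) = mex{0,3,3,2,2} = 1
G(17) = mex{0,0,3,3,2} = 1
G(18) = mex{1,0,0,3,3} = 2
G(19) = mex{1,0,0,3,3} = 2
G(20) = mex{1,1,0,0,3} = 2
G(21) = mex{2,1,1,0,0} = 3
G(22) = mex{2,1,1,0,0} = 3
G(23) = mex{2,2,1,1,0} = 3
G(24) = mex{3,2,2,1,1} = 0
G(25) = mex{3,2,2,1,1} = 0
G(n+12) = G(n) holds for n = 0,…,8 (a full window of length max(S) = 9), so the sequence is purely periodic with period 12.

12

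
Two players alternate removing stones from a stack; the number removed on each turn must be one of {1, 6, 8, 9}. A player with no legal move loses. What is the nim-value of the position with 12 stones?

G(0) = 0
G(1) = mex{0} = 1
G(2) = mex{1} = 0
G(3) = mex{0} = 1
G(4) = mex{1} = 0
G(5) = mex{0} = 1
G(6) = mex{1,0} = 2
G(7) = mex{2,1} = 0
G(8) = mex{0,0,0} = 1
G(9) = mex{1,1,1,0} = 2
G(10) = mex{2,0,0,1} = 3
G(11) = mex{3,1,1,0} = 2
G(12) = mex{2,2,0,1} = 3

3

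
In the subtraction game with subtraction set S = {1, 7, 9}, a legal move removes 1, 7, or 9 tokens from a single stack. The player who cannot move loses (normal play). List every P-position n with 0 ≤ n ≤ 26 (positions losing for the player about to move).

n :  0  1  2  3  4  5  6  7  8  9 10 11 12 13 14 15 16 17 18 19 20 21 22 23 24 25 26
G :  0  1  0  1  0  1  0  1  0  1  0  1  0  1  0  1  0  1  0  1  0  1  0  1  0  1  0
P-positions are exactly the n with G(n) = 0.

0, 2, 4, 6, 8, 10, 12, 14, 16, 18, 20, 22, 24, 26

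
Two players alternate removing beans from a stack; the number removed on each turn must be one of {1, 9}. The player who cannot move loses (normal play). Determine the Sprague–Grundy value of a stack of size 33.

1

n :  0  1  2  3  4  5  6  7  8  9 10 11 12 13 14 15 16 17 18 19 20 21 22 23 24 25 26 27 28 29 30 31 32 33
G :  0  1  0  1  0  1  0  1  0  1  0  1  0  1  0  1  0  1  0  1  0  1  0  1  0  1  0  1  0  1  0  1  0  1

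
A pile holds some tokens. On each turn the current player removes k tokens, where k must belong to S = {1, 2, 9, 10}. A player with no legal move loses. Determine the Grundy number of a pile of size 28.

G(0) = 0
G(1) = mex{0} = 1
G(2) = mex{1,0} = 2
G(3) = mex{2,1} = 0
G(4) = mex{0,2} = 1
G(5) = mex{1,0} = 2
G(6) = mex{2,1} = 0
G(7) = mex{0,2} = 1
G(8) = mex{1,0} = 2
G(9) = mex{2,1,0} = 3
G(10) = mex{3,2,1,0} = 4
G(11) = mex{4,3,2,1} = 0
G(12) = mex{0,4,0,2} = 1
G(13) = mex{1,0,1,0} = 2
G(14) = mex{2,1,2,1} = 0
G(15) = mex{0,2,0,2} = 1
G(16) = mex{1,0,1,0} = 2
G(17) = mex{2,1,2,1} = 0
G(18) = mex{0,2,3,2} = 1
G(19) = mex{1,0,4,3} = 2
G(20) = mex{2,1,0,4} = 3
G(21) = mex{3,2,1,0} = 4
G(22) = mex{4,3,2,1} = 0
G(23) = mex{0,4,0,2} = 1
G(24) = mex{1,0,1,0} = 2
G(25) = mex{2,1,2,1} = 0
G(26) = mex{0,2,0,2} = 1
G(27) = mex{1,0,1,0} = 2
G(28) = mex{2,1,2,1} = 0

0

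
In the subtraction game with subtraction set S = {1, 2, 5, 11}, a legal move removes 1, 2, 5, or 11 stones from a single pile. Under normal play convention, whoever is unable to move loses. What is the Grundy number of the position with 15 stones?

0

n :  0  1  2  3  4  5  6  7  8  9 10 11 12 13 14 15
G :  0  1  2  0  1  2  0  1  2  0  1  2  0  1  2  0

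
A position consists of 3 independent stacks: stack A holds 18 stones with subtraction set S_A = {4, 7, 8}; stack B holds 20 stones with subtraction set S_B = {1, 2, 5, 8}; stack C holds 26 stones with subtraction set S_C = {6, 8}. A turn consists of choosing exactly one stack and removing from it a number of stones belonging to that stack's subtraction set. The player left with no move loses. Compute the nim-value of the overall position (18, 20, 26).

1

Stack A, S = {4, 7, 8}:
G(0) = 0
G(1) = mex{} = 0
G(2) = mex{} = 0
G(3) = mex{} = 0
G(4) = mex{0} = 1
G(5) = mex{0} = 1
G(6) = mex{0} = 1
G(7) = mex{0,0} = 1
G(8) = mex{1,0,0} = 2
G(9) = mex{1,0,0} = 2
G(10) = mex{1,0,0} = 2
G(11) = mex{1,1,0} = 2
G(12) = mex{2,1,1} = 0
G(13) = mex{2,1,1} = 0
G(14) = mex{2,1,1} = 0
G(15) = mex{2,2,1} = 0
G(16) = mex{0,2,2} = 1
G(17) = mex{0,2,2} = 1
G(18) = mex{0,2,2} = 1
G_A(18) = 1.
Stack B, S = {1, 2, 5, 8}:
G(0) = 0
G(1) = mex{0} = 1
G(2) = mex{1,0} = 2
G(3) = mex{2,1} = 0
G(4) = mex{0,2} = 1
G(5) = mex{1,0,0} = 2
G(6) = mex{2,1,1} = 0
G(7) = mex{0,2,2} = 1
G(8) = mex{1,0,0,0} = 2
G(9) = mex{2,1,1,1} = 0
G(10) = mex{0,2,2,2} = 1
G(11) = mex{1,0,0,0} = 2
G(12) = mex{2,1,1,1} = 0
G(13) = mex{0,2,2,2} = 1
G(14) = mex{1,0,0,0} = 2
G(15) = mex{2,1,1,1} = 0
G(16) = mex{0,2,2,2} = 1
G(17) = mex{1,0,0,0} = 2
G(18) = mex{2,1,1,1} = 0
G(19) = mex{0,2,2,2} = 1
G(20) = mex{1,0,0,0} = 2
G_B(20) = 2.
Stack C, S = {6, 8}:
G(0) = 0
G(1) = mex{} = 0
G(2) = mex{} = 0
G(3) = mex{} = 0
G(4) = mex{} = 0
G(5) = mex{} = 0
G(6) = mex{0} = 1
G(7) = mex{0} = 1
G(8) = mex{0,0} = 1
G(9) = mex{0,0} = 1
G(10) = mex{0,0} = 1
G(11) = mex{0,0} = 1
G(12) = mex{1,0} = 2
G(13) = mex{1,0} = 2
G(14) = mex{1,1} = 0
G(15) = mex{1,1} = 0
G(16) = mex{1,1} = 0
G(17) = mex{1,1} = 0
G(18) = mex{2,1} = 0
G(19) = mex{2,1} = 0
G(20) = mex{0,2} = 1
G(21) = mex{0,2} = 1
G(22) = mex{0,0} = 1
G(23) = mex{0,0} = 1
G(24) = mex{0,0} = 1
G(25) = mex{0,0} = 1
G(26) = mex{1,0} = 2
G_C(26) = 2.
Combined Grundy value = 1 ⊕ 2 ⊕ 2 = 1.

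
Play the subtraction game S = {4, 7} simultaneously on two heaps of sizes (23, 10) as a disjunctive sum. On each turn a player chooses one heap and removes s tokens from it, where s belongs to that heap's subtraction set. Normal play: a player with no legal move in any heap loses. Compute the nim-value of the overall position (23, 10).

All heaps use S = {4, 7}:
G(0) = 0
G(1) = mex{} = 0
G(2) = mex{} = 0
G(3) = mex{} = 0
G(4) = mex{0} = 1
G(5) = mex{0} = 1
G(6) = mex{0} = 1
G(7) = mex{0,0} = 1
G(8) = mex{1,0} = 2
G(9) = mex{1,0} = 2
G(10) = mex{1,0} = 2
G(11) = mex{1,1} = 0
G(12) = mex{2,1} = 0
G(13) = mex{2,1} = 0
G(14) = mex{2,1} = 0
G(15) = mex{0,2} = 1
G(16) = mex{0,2} = 1
G(17) = mex{0,2} = 1
G(18) = mex{0,0} = 1
G(19) = mex{1,0} = 2
G(20) = mex{1,0} = 2
G(21) = mex{1,0} = 2
G(22) = mex{1,1} = 0
G(23) = mex{2,1} = 0
Heap A: G(23) = 0.
Heap B: G(10) = 2.
Combined Grundy value = 0 ⊕ 2 = 2.

2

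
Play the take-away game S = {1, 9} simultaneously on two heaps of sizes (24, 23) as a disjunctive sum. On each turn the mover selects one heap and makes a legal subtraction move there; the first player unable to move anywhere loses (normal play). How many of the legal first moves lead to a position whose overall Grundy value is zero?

4

All heaps use S = {1, 9}:
n :  0  1  2  3  4  5  6  7  8  9 10 11 12 13 14 15 16 17 18 19 20 21 22 23 24
G :  0  1  0  1  0  1  0  1  0  1  0  1  0  1  0  1  0  1  0  1  0  1  0  1  0
Heap A: G(24) = 0.
Heap B: G(23) = 1.
Combined Grundy value = 0 ⊕ 1 = 1.
A winning move leaves total XOR = 0, i.e. changes one component's Grundy value g to g ⊕ X where X is the current total.
Heap A: need g' = 0⊕1 = 1. Options: 24−1→G=1, 24−9→G=1. Hits: 2.
Heap B: need g' = 1⊕1 = 0. Options: 23−1→G=0, 23−9→G=0. Hits: 2.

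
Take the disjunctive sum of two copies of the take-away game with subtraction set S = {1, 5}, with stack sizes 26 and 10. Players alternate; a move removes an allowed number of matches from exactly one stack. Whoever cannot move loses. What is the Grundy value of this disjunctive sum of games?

0

All stacks use S = {1, 5}:
n :  0  1  2  3  4  5  6  7  8  9 10 11 12 13 14 15 16 17 18 19 20 21 22 23 24 25 26
G :  0  1  0  1  0  1  0  1  0  1  0  1  0  1  0  1  0  1  0  1  0  1  0  1  0  1  0
Stack A: G(26) = 0.
Stack B: G(10) = 0.
Combined Grundy value = 0 ⊕ 0 = 0.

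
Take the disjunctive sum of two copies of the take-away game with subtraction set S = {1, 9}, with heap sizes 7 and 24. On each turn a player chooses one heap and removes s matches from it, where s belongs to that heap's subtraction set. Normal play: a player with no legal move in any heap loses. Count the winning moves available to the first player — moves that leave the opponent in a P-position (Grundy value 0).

3

All heaps use S = {1, 9}:
n :  0  1  2  3  4  5  6  7  8  9 10 11 12 13 14 15 16 17 18 19 20 21 22 23 24
G :  0  1  0  1  0  1  0  1  0  1  0  1  0  1  0  1  0  1  0  1  0  1  0  1  0
Heap A: G(7) = 1.
Heap B: G(24) = 0.
Combined Grundy value = 1 ⊕ 0 = 1.
A winning move leaves total XOR = 0, i.e. changes one component's Grundy value g to g ⊕ X where X is the current total.
Heap A: need g' = 1⊕1 = 0. Options: 7−1→G=0. Hits: 1.
Heap B: need g' = 0⊕1 = 1. Options: 24−1→G=1, 24−9→G=1. Hits: 2.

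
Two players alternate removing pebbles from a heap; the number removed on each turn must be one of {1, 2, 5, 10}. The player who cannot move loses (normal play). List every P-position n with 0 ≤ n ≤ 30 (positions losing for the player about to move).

0, 3, 6, 9, 12, 15, 18, 21, 24, 27, 30

n :  0  1  2  3  4  5  6  7  8  9 10 11 12 13 14 15 16 17 18 19 20 21 22 23 24 25 26 27 28 29 30
G :  0  1  2  0  1  2  0  1  2  0  1  2  0  1  2  0  1  2  0  1  2  0  1  2  0  1  2  0  1  2  0
P-positions are exactly the n with G(n) = 0.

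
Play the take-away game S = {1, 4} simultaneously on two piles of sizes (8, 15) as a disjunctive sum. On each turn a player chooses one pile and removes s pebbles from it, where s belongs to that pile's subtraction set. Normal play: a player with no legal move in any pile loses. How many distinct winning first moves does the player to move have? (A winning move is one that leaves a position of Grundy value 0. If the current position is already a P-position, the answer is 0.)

2

All piles use S = {1, 4}:
n :  0  1  2  3  4  5  6  7  8  9 10 11 12 13 14 15
G :  0  1  0  1  2  0  1  0  1  2  0  1  0  1  2  0
Pile A: G(8) = 1.
Pile B: G(15) = 0.
Combined Grundy value = 1 ⊕ 0 = 1.
A winning move leaves total XOR = 0, i.e. changes one component's Grundy value g to g ⊕ X where X is the current total.
Pile A: need g' = 1⊕1 = 0. Options: 8−1→G=0, 8−4→G=2. Hits: 1.
Pile B: need g' = 0⊕1 = 1. Options: 15−1→G=2, 15−4→G=1. Hits: 1.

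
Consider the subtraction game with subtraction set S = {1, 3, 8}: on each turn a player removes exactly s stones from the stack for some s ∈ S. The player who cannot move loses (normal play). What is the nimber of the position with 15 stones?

0

n :  0  1  2  3  4  5  6  7  8  9 10 11 12 13 14 15
G :  0  1  0  1  0  1  0  1  2  3  2  0  1  0  1  0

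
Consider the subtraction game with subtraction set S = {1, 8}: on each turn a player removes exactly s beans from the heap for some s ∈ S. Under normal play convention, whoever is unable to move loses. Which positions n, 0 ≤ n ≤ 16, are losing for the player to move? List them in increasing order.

0, 2, 4, 6, 9, 11, 13, 15

G(0) = 0
G(1) = mex{0} = 1
G(2) = mex{1} = 0
G(3) = mex{0} = 1
G(4) = mex{1} = 0
G(5) = mex{0} = 1
G(6) = mex{1} = 0
G(7) = mex{0} = 1
G(8) = mex{1,0} = 2
G(9) = mex{2,1} = 0
G(10) = mex{0,0} = 1
G(11) = mex{1,1} = 0
G(12) = mex{0,0} = 1
G(13) = mex{1,1} = 0
G(14) = mex{0,0} = 1
G(15) = mex{1,1} = 0
G(16) = mex{0,2} = 1
P-positions are exactly the n with G(n) = 0.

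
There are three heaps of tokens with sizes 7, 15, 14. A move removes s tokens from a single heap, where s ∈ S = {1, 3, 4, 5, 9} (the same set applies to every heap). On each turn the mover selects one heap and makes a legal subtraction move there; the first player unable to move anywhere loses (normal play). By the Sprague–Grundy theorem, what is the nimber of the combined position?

2

All heaps use S = {1, 3, 4, 5, 9}:
G(0) = 0
G(1) = mex{0} = 1
G(2) = mex{1} = 0
G(3) = mex{0,0} = 1
G(4) = mex{1,1,0} = 2
G(5) = mex{2,0,1,0} = 3
G(6) = mex{3,1,0,1} = 2
G(7) = mex{2,2,1,0} = 3
G(8) = mex{3,3,2,1} = 0
G(9) = mex{0,2,3,2,0} = 1
G(10) = mex{1,3,2,3,1} = 0
G(11) = mex{0,0,3,2,0} = 1
G(12) = mex{1,1,0,3,1} = 2
G(13) = mex{2,0,1,0,2} = 3
G(14) = mex{3,1,0,1,3} = 2
G(15) = mex{2,2,1,0,2} = 3
Heap A: G(7) = 3.
Heap B: G(15) = 3.
Heap C: G(14) = 2.
Combined Grundy value = 3 ⊕ 3 ⊕ 2 = 2.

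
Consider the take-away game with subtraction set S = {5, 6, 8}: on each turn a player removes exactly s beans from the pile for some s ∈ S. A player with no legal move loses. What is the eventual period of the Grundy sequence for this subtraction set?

13

G(0) = 0
G(1) = mex{} = 0
G(2) = mex{} = 0
G(3) = mex{} = 0
G(4) = mex{} = 0
G(5) = mex{0} = 1
G(6) = mex{0,0} = 1
G(7) = mex{0,0} = 1
G(8) = mex{0,0,0} = 1
G(9) = mex{0,0,0} = 1
G(10) = mex{1,0,0} = 2
G(11) = mex{1,1,0} = 2
G(12) = mex{1,1,0} = 2
G(13) = mex{1,1,1} = 0
G(14) = mex{1,1,1} = 0
G(15) = mex{2,1,1} = 0
G(16) = mex{2,2,1} = 0
G(17) = mex{2,2,1} = 0
G(18) = mex{0,2,2} = 1
G(19) = mex{0,0,2} = 1
G(20) = mex{0,0,2} = 1
G(21) = mex{0,0,0} = 1
G(22) = mex{0,0,0} = 1
G(23) = mex{1,0,0} = 2
G(24) = mex{1,1,0} = 2
G(25) = mex{1,1,0} = 2
G(26) = mex{1,1,1} = 0
G(27) = mex{1,1,1} = 0
G(n+13) = G(n) holds for n = 0,…,7 (a full window of length max(S) = 8), so the sequence is purely periodic with period 13.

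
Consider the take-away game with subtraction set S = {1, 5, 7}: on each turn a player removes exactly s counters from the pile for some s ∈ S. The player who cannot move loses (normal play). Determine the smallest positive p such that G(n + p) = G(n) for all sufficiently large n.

2

G(0) = 0
G(1) = mex{0} = 1
G(2) = mex{1} = 0
G(3) = mex{0} = 1
G(4) = mex{1} = 0
G(5) = mex{0,0} = 1
G(6) = mex{1,1} = 0
G(7) = mex{0,0,0} = 1
G(8) = mex{1,1,1} = 0
G(9) = mex{0,0,0} = 1
G(10) = mex{1,1,1} = 0
G(11) = mex{0,0,0} = 1
G(12) = mex{1,1,1} = 0
G(13) = mex{0,0,0} = 1
G(14) = mex{1,1,1} = 0
G(n+2) = G(n) holds for n = 0,…,6 (a full window of length max(S) = 7), so the sequence is purely periodic with period 2.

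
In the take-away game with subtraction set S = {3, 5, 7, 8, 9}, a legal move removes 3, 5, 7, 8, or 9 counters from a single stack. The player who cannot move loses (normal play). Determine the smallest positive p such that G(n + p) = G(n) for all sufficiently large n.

n :  0  1  2  3  4  5  6  7  8  9 10 11 12 13 14 15 16 17 18 19 20 21 22 23 24 25
G :  0  0  0  1  1  1  2  2  2  3  3  3  0  0  0  1  1  1  2  2  2  3  3  3  0  0
G(n+12) = G(n) holds for n = 0,…,8 (a full window of length max(S) = 9), so the sequence is purely periodic with period 12.

12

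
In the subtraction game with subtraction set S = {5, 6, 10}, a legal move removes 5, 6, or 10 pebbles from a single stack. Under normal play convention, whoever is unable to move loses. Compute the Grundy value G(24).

1

n :  0  1  2  3  4  5  6  7  8  9 10 11 12 13 14 15 16 17 18 19 20 21 22 23 24
G :  0  0  0  0  0  1  1  1  1  1  2  2  2  2  2  0  0  0  0  0  1  1  1  1  1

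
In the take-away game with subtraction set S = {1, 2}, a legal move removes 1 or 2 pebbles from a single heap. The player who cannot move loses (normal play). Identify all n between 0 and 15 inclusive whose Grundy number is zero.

G(0) = 0
G(1) = mex{0} = 1
G(2) = mex{1,0} = 2
G(3) = mex{2,1} = 0
G(4) = mex{0,2} = 1
G(5) = mex{1,0} = 2
G(6) = mex{2,1} = 0
G(7) = mex{0,2} = 1
G(8) = mex{1,0} = 2
G(9) = mex{2,1} = 0
G(10) = mex{0,2} = 1
G(11) = mex{1,0} = 2
G(12) = mex{2,1} = 0
G(13) = mex{0,2} = 1
G(14) = mex{1,0} = 2
G(15) = mex{2,1} = 0
P-positions are exactly the n with G(n) = 0.

0, 3, 6, 9, 12, 15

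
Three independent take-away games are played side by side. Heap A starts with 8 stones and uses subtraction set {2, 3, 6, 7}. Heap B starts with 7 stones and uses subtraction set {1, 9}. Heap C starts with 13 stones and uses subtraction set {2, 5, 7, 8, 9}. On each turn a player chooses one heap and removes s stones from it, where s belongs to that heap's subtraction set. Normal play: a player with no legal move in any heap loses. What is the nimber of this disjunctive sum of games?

7

Heap A, S = {2, 3, 6, 7}:
G(0) = 0
G(1) = mex{} = 0
G(2) = mex{0} = 1
G(3) = mex{0,0} = 1
G(4) = mex{1,0} = 2
G(5) = mex{1,1} = 0
G(6) = mex{2,1,0} = 3
G(7) = mex{0,2,0,0} = 1
G(8) = mex{3,0,1,0} = 2
G_A(8) = 2.
Heap B, S = {1, 9}:
G(0) = 0
G(1) = mex{0} = 1
G(2) = mex{1} = 0
G(3) = mex{0} = 1
G(4) = mex{1} = 0
G(5) = mex{0} = 1
G(6) = mex{1} = 0
G(7) = mex{0} = 1
G_B(7) = 1.
Heap C, S = {2, 5, 7, 8, 9}:
G(0) = 0
G(1) = mex{} = 0
G(2) = mex{0} = 1
G(3) = mex{0} = 1
G(4) = mex{1} = 0
G(5) = mex{1,0} = 2
G(6) = mex{0,0} = 1
G(7) = mex{2,1,0} = 3
G(8) = mex{1,1,0,0} = 2
G(9) = mex{3,0,1,0,0} = 2
G(10) = mex{2,2,1,1,0} = 3
G(11) = mex{2,1,0,1,1} = 3
G(12) = mex{3,3,2,0,1} = 4
G(13) = mex{3,2,1,2,0} = 4
G_C(13) = 4.
Combined Grundy value = 2 ⊕ 1 ⊕ 4 = 7.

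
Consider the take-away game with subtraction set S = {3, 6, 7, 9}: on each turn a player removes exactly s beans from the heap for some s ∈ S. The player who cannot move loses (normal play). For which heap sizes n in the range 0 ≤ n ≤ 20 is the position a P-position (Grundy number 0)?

0, 1, 2, 12, 13, 14

n :  0  1  2  3  4  5  6  7  8  9 10 11 12 13 14 15 16 17 18 19 20
G :  0  0  0  1  1  1  2  2  2  3  3  3  0  0  0  1  1  1  2  2  2
P-positions are exactly the n with G(n) = 0.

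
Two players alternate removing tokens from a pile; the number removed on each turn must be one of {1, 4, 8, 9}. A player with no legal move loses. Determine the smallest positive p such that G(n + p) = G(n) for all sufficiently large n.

17

n :  0  1  2  3  4  5  6  7  8  9 10 11 12 13 14 15 16 17 18 19 20 21 22 23 24 25 26 27 28 29 30 31 32 33 34 35
G :  0  1  0  1  2  0  1  0  1  2  3  2  0  1  2  3  2  0  1  0  1  2  0  1  0  1  2  3  2  0  1  2  3  2  0  1
G(n+17) = G(n) holds for n = 0,…,8 (a full window of length max(S) = 9), so the sequence is purely periodic with period 17.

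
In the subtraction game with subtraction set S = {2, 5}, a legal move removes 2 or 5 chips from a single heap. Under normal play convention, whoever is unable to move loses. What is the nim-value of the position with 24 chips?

1

n :  0  1  2  3  4  5  6  7  8  9 10 11 12 13 14 15 16 17 18 19 20 21 22 23 24
G :  0  0  1  1  0  2  1  0  0  1  1  0  2  1  0  0  1  1  0  2  1  0  0  1  1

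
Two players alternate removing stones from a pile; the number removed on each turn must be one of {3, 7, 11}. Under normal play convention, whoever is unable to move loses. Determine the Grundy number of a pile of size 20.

n :  0  1  2  3  4  5  6  7  8  9 10 11 12 13 14 15 16 17 18 19 20
G :  0  0  0  1  1  1  0  2  2  1  0  3  2  1  0  0  0  1  1  1  0

0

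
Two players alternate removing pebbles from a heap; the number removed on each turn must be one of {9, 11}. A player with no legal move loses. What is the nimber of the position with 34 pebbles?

G(0) = 0
G(1) = mex{} = 0
G(2) = mex{} = 0
G(3) = mex{} = 0
G(4) = mex{} = 0
G(5) = mex{} = 0
G(6) = mex{} = 0
G(7) = mex{} = 0
G(8) = mex{} = 0
G(9) = mex{0} = 1
G(10) = mex{0} = 1
G(11) = mex{0,0} = 1
G(12) = mex{0,0} = 1
G(13) = mex{0,0} = 1
G(14) = mex{0,0} = 1
G(15) = mex{0,0} = 1
G(16) = mex{0,0} = 1
G(17) = mex{0,0} = 1
G(18) = mex{1,0} = 2
G(19) = mex{1,0} = 2
G(20) = mex{1,1} = 0
G(21) = mex{1,1} = 0
G(22) = mex{1,1} = 0
G(23) = mex{1,1} = 0
G(24) = mex{1,1} = 0
G(25) = mex{1,1} = 0
G(26) = mex{1,1} = 0
G(27) = mex{2,1} = 0
G(28) = mex{2,1} = 0
G(29) = mex{0,2} = 1
G(30) = mex{0,2} = 1
G(31) = mex{0,0} = 1
G(32) = mex{0,0} = 1
G(33) = mex{0,0} = 1
G(34) = mex{0,0} = 1

1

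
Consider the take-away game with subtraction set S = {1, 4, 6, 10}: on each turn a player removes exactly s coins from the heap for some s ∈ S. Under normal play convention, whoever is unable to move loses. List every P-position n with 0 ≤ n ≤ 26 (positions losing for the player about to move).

n :  0  1  2  3  4  5  6  7  8  9 10 11 12 13 14 15 16 17 18 19 20 21 22 23 24 25 26
G :  0  1  0  1  2  0  1  0  1  2  3  2  3  4  0  1  0  1  2  0  1  0  1  2  3  2  3
P-positions are exactly the n with G(n) = 0.

0, 2, 5, 7, 14, 16, 19, 21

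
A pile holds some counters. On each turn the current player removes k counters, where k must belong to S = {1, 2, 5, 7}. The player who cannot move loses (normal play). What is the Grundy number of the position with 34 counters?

n :  0  1  2  3  4  5  6  7  8  9 10 11 12 13 14 15 16 17 18 19 20 21 22 23 24 25 26 27 28 29 30 31 32 33 34
G :  0  1  2  0  1  2  0  1  2  0  1  2  0  1  2  0  1  2  0  1  2  0  1  2  0  1  2  0  1  2  0  1  2  0  1

1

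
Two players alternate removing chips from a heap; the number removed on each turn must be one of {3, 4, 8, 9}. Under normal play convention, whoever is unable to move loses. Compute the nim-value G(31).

G(0) = 0
G(1) = mex{} = 0
G(2) = mex{} = 0
G(3) = mex{0} = 1
G(4) = mex{0,0} = 1
G(5) = mex{0,0} = 1
G(6) = mex{1,0} = 2
G(7) = mex{1,1} = 0
G(8) = mex{1,1,0} = 2
G(9) = mex{2,1,0,0} = 3
G(10) = mex{0,2,0,0} = 1
G(11) = mex{2,0,1,0} = 3
G(12) = mex{3,2,1,1} = 0
G(13) = mex{1,3,1,1} = 0
G(14) = mex{3,1,2,1} = 0
G(15) = mex{0,3,0,2} = 1
G(16) = mex{0,0,2,0} = 1
G(17) = mex{0,0,3,2} = 1
G(18) = mex{1,0,1,3} = 2
G(19) = mex{1,1,3,1} = 0
G(20) = mex{1,1,0,3} = 2
G(21) = mex{2,1,0,0} = 3
G(22) = mex{0,2,0,0} = 1
G(23) = mex{2,0,1,0} = 3
G(24) = mex{3,2,1,1} = 0
G(25) = mex{1,3,1,1} = 0
G(26) = mex{3,1,2,1} = 0
G(27) = mex{0,3,0,2} = 1
G(28) = mex{0,0,2,0} = 1
G(29) = mex{0,0,3,2} = 1
G(30) = mex{1,0,1,3} = 2
G(31) = mex{1,1,3,1} = 0

0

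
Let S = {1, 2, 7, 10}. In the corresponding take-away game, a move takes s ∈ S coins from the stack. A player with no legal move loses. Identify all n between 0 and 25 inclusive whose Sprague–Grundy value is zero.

0, 3, 6, 9, 12, 15, 18, 21, 24

G(0) = 0
G(1) = mex{0} = 1
G(2) = mex{1,0} = 2
G(3) = mex{2,1} = 0
G(4) = mex{0,2} = 1
G(5) = mex{1,0} = 2
G(6) = mex{2,1} = 0
G(7) = mex{0,2,0} = 1
G(8) = mex{1,0,1} = 2
G(9) = mex{2,1,2} = 0
G(10) = mex{0,2,0,0} = 1
G(11) = mex{1,0,1,1} = 2
G(12) = mex{2,1,2,2} = 0
G(13) = mex{0,2,0,0} = 1
G(14) = mex{1,0,1,1} = 2
G(15) = mex{2,1,2,2} = 0
G(16) = mex{0,2,0,0} = 1
G(17) = mex{1,0,1,1} = 2
G(18) = mex{2,1,2,2} = 0
G(19) = mex{0,2,0,0} = 1
G(20) = mex{1,0,1,1} = 2
G(21) = mex{2,1,2,2} = 0
G(22) = mex{0,2,0,0} = 1
G(23) = mex{1,0,1,1} = 2
G(24) = mex{2,1,2,2} = 0
G(25) = mex{0,2,0,0} = 1
P-positions are exactly the n with G(n) = 0.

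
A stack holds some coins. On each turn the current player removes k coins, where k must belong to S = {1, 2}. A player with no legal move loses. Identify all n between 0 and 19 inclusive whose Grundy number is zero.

G(0) = 0
G(1) = mex{0} = 1
G(2) = mex{1,0} = 2
G(3) = mex{2,1} = 0
G(4) = mex{0,2} = 1
G(5) = mex{1,0} = 2
G(6) = mex{2,1} = 0
G(7) = mex{0,2} = 1
G(8) = mex{1,0} = 2
G(9) = mex{2,1} = 0
G(10) = mex{0,2} = 1
G(11) = mex{1,0} = 2
G(12) = mex{2,1} = 0
G(13) = mex{0,2} = 1
G(14) = mex{1,0} = 2
G(15) = mex{2,1} = 0
G(16) = mex{0,2} = 1
G(17) = mex{1,0} = 2
G(18) = mex{2,1} = 0
G(19) = mex{0,2} = 1
P-positions are exactly the n with G(n) = 0.

0, 3, 6, 9, 12, 15, 18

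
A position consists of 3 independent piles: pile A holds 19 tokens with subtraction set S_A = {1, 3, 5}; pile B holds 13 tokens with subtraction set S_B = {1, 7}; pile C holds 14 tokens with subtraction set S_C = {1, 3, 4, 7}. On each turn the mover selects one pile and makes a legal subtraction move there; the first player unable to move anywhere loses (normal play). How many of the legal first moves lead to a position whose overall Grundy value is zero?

1

Pile A, S = {1, 3, 5}:
n :  0  1  2  3  4  5  6  7  8  9 10 11 12 13 14 15 16 17 18 19
G :  0  1  0  1  0  1  0  1  0  1  0  1  0  1  0  1  0  1  0  1
G_A(19) = 1.
Pile B, S = {1, 7}:
G(0) = 0
G(1) = mex{0} = 1
G(2) = mex{1} = 0
G(3) = mex{0} = 1
G(4) = mex{1} = 0
G(5) = mex{0} = 1
G(6) = mex{1} = 0
G(7) = mex{0,0} = 1
G(8) = mex{1,1} = 0
G(9) = mex{0,0} = 1
G(10) = mex{1,1} = 0
G(11) = mex{0,0} = 1
G(12) = mex{1,1} = 0
G(13) = mex{0,0} = 1
G_B(13) = 1.
Pile C, S = {1, 3, 4, 7}:
G(0) = 0
G(1) = mex{0} = 1
G(2) = mex{1} = 0
G(3) = mex{0,0} = 1
G(4) = mex{1,1,0} = 2
G(5) = mex{2,0,1} = 3
G(6) = mex{3,1,0} = 2
G(7) = mex{2,2,1,0} = 3
G(8) = mex{3,3,2,1} = 0
G(9) = mex{0,2,3,0} = 1
G(10) = mex{1,3,2,1} = 0
G(11) = mex{0,0,3,2} = 1
G(12) = mex{1,1,0,3} = 2
G(13) = mex{2,0,1,2} = 3
G(14) = mex{3,1,0,3} = 2
G_C(14) = 2.
Combined Grundy value = 1 ⊕ 1 ⊕ 2 = 2.
A winning move leaves total XOR = 0, i.e. changes one component's Grundy value g to g ⊕ X where X is the current total.
Pile A: need g' = 1⊕2 = 3. Options: 19−1→G=0, 19−3→G=0, 19−5→G=0. Hits: 0.
Pile B: need g' = 1⊕2 = 3. Options: 13−1→G=0, 13−7→G=0. Hits: 0.
Pile C: need g' = 2⊕2 = 0. Options: 14−1→G=3, 14−3→G=1, 14−4→G=0, 14−7→G=3. Hits: 1.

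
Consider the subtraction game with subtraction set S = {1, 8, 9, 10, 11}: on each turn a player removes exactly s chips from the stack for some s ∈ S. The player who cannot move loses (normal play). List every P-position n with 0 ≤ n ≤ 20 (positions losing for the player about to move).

n :  0  1  2  3  4  5  6  7  8  9 10 11 12 13 14 15 16 17 18 19 20
G :  0  1  0  1  0  1  0  1  2  3  2  3  2  3  2  3  4  5  0  1  0
P-positions are exactly the n with G(n) = 0.

0, 2, 4, 6, 18, 20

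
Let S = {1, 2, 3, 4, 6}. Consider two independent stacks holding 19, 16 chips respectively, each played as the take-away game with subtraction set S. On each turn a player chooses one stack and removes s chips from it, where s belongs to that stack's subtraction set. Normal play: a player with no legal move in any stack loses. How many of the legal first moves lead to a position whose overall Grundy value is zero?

All stacks use S = {1, 2, 3, 4, 6}:
G(0) = 0
G(1) = mex{0} = 1
G(2) = mex{1,0} = 2
G(3) = mex{2,1,0} = 3
G(4) = mex{3,2,1,0} = 4
G(5) = mex{4,3,2,1} = 0
G(6) = mex{0,4,3,2,0} = 1
G(7) = mex{1,0,4,3,1} = 2
G(8) = mex{2,1,0,4,2} = 3
G(9) = mex{3,2,1,0,3} = 4
G(10) = mex{4,3,2,1,4} = 0
G(11) = mex{0,4,3,2,0} = 1
G(12) = mex{1,0,4,3,1} = 2
G(13) = mex{2,1,0,4,2} = 3
G(14) = mex{3,2,1,0,3} = 4
G(15) = mex{4,3,2,1,4} = 0
G(16) = mex{0,4,3,2,0} = 1
G(17) = mex{1,0,4,3,1} = 2
G(18) = mex{2,1,0,4,2} = 3
G(19) = mex{3,2,1,0,3} = 4
Stack A: G(19) = 4.
Stack B: G(16) = 1.
Combined Grundy value = 4 ⊕ 1 = 5.
A winning move leaves total XOR = 0, i.e. changes one component's Grundy value g to g ⊕ X where X is the current total.
Stack A: need g' = 4⊕5 = 1. Options: 19−1→G=3, 19−2→G=2, 19−3→G=1, 19−4→G=0, 19−6→G=3. Hits: 1.
Stack B: need g' = 1⊕5 = 4. Options: 16−1→G=0, 16−2→G=4, 16−3→G=3, 16−4→G=2, 16−6→G=0. Hits: 1.

2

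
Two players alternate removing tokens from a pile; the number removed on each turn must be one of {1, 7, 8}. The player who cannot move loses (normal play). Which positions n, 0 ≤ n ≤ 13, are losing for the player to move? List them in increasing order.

0, 2, 4, 6

G(0) = 0
G(1) = mex{0} = 1
G(2) = mex{1} = 0
G(3) = mex{0} = 1
G(4) = mex{1} = 0
G(5) = mex{0} = 1
G(6) = mex{1} = 0
G(7) = mex{0,0} = 1
G(8) = mex{1,1,0} = 2
G(9) = mex{2,0,1} = 3
G(10) = mex{3,1,0} = 2
G(11) = mex{2,0,1} = 3
G(12) = mex{3,1,0} = 2
G(13) = mex{2,0,1} = 3
P-positions are exactly the n with G(n) = 0.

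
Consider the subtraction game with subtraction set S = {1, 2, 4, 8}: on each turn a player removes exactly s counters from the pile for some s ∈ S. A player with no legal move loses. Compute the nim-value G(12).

G(0) = 0
G(1) = mex{0} = 1
G(2) = mex{1,0} = 2
G(3) = mex{2,1} = 0
G(4) = mex{0,2,0} = 1
G(5) = mex{1,0,1} = 2
G(6) = mex{2,1,2} = 0
G(7) = mex{0,2,0} = 1
G(8) = mex{1,0,1,0} = 2
G(9) = mex{2,1,2,1} = 0
G(10) = mex{0,2,0,2} = 1
G(11) = mex{1,0,1,0} = 2
G(12) = mex{2,1,2,1} = 0

0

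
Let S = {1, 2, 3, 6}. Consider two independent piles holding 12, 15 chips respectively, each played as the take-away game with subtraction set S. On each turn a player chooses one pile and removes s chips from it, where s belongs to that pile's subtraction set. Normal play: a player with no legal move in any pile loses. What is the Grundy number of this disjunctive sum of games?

All piles use S = {1, 2, 3, 6}:
n :  0  1  2  3  4  5  6  7  8  9 10 11 12 13 14 15
G :  0  1  2  3  0  1  2  3  0  1  2  3  0  1  2  3
Pile A: G(12) = 0.
Pile B: G(15) = 3.
Combined Grundy value = 0 ⊕ 3 = 3.

3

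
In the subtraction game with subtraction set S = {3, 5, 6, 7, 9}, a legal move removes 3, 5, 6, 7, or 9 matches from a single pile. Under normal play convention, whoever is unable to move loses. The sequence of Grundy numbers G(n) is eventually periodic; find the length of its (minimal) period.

12

G(0) = 0
G(1) = mex{} = 0
G(2) = mex{} = 0
G(3) = mex{0} = 1
G(4) = mex{0} = 1
G(5) = mex{0,0} = 1
G(6) = mex{1,0,0} = 2
G(7) = mex{1,0,0,0} = 2
G(8) = mex{1,1,0,0} = 2
G(9) = mex{2,1,1,0,0} = 3
G(10) = mex{2,1,1,1,0} = 3
G(11) = mex{2,2,1,1,0} = 3
G(12) = mex{3,2,2,1,1} = 0
G(13) = mex{3,2,2,2,1} = 0
G(14) = mex{3,3,2,2,1} = 0
G(15) = mex{0,3,3,2,2} = 1
G(16) = mex{0,3,3,3,2} = 1
G(17) = mex{0,0,3,3,2} = 1
G(18) = mex{1,0,0,3,3} = 2
G(19) = mex{1,0,0,0,3} = 2
G(20) = mex{1,1,0,0,3} = 2
G(21) = mex{2,1,1,0,0} = 3
G(22) = mex{2,1,1,1,0} = 3
G(23) = mex{2,2,1,1,0} = 3
G(24) = mex{3,2,2,1,1} = 0
G(25) = mex{3,2,2,2,1} = 0
G(n+12) = G(n) holds for n = 0,…,8 (a full window of length max(S) = 9), so the sequence is purely periodic with period 12.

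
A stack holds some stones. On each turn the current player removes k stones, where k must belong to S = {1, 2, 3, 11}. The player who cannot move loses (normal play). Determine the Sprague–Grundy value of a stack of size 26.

n :  0  1  2  3  4  5  6  7  8  9 10 11 12 13 14 15 16 17 18 19 20 21 22 23 24 25 26
G :  0  1  2  3  0  1  2  3  0  1  2  3  0  1  2  3  0  1  2  3  0  1  2  3  0  1  2

2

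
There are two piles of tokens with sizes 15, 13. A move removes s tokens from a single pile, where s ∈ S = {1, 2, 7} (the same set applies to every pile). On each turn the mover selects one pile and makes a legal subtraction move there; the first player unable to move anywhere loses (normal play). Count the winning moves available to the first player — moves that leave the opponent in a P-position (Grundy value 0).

All piles use S = {1, 2, 7}:
G(0) = 0
G(1) = mex{0} = 1
G(2) = mex{1,0} = 2
G(3) = mex{2,1} = 0
G(4) = mex{0,2} = 1
G(5) = mex{1,0} = 2
G(6) = mex{2,1} = 0
G(7) = mex{0,2,0} = 1
G(8) = mex{1,0,1} = 2
G(9) = mex{2,1,2} = 0
G(10) = mex{0,2,0} = 1
G(11) = mex{1,0,1} = 2
G(12) = mex{2,1,2} = 0
G(13) = mex{0,2,0} = 1
G(14) = mex{1,0,1} = 2
G(15) = mex{2,1,2} = 0
Pile A: G(15) = 0.
Pile B: G(13) = 1.
Combined Grundy value = 0 ⊕ 1 = 1.
A winning move leaves total XOR = 0, i.e. changes one component's Grundy value g to g ⊕ X where X is the current total.
Pile A: need g' = 0⊕1 = 1. Options: 15−1→G=2, 15−2→G=1, 15−7→G=2. Hits: 1.
Pile B: need g' = 1⊕1 = 0. Options: 13−1→G=0, 13−2→G=2, 13−7→G=0. Hits: 2.

3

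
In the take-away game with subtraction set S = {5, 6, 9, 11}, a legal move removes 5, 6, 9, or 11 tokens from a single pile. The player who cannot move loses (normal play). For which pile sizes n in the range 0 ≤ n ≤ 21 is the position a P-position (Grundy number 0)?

n :  0  1  2  3  4  5  6  7  8  9 10 11 12 13 14 15 16 17 18 19 20 21
G :  0  0  0  0  0  1  1  1  1  1  2  2  2  2  2  3  0  0  0  0  0  1
P-positions are exactly the n with G(n) = 0.

0, 1, 2, 3, 4, 16, 17, 18, 19, 20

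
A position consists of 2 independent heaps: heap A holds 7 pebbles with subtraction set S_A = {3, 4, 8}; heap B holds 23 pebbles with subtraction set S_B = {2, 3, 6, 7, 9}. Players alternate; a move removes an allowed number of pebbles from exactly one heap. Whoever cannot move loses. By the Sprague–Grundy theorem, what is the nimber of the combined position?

Heap A, S = {3, 4, 8}:
G(0) = 0
G(1) = mex{} = 0
G(2) = mex{} = 0
G(3) = mex{0} = 1
G(4) = mex{0,0} = 1
G(5) = mex{0,0} = 1
G(6) = mex{1,0} = 2
G(7) = mex{1,1} = 0
G_A(7) = 0.
Heap B, S = {2, 3, 6, 7, 9}:
G(0) = 0
G(1) = mex{} = 0
G(2) = mex{0} = 1
G(3) = mex{0,0} = 1
G(4) = mex{1,0} = 2
G(5) = mex{1,1} = 0
G(6) = mex{2,1,0} = 3
G(7) = mex{0,2,0,0} = 1
G(8) = mex{3,0,1,0} = 2
G(9) = mex{1,3,1,1,0} = 2
G(10) = mex{2,1,2,1,0} = 3
G(11) = mex{2,2,0,2,1} = 3
G(12) = mex{3,2,3,0,1} = 4
G(13) = mex{3,3,1,3,2} = 0
G(14) = mex{4,3,2,1,0} = 5
G(15) = mex{0,4,2,2,3} = 1
G(16) = mex{5,0,3,2,1} = 4
G(17) = mex{1,5,3,3,2} = 0
G(18) = mex{4,1,4,3,2} = 0
G(19) = mex{0,4,0,4,3} = 1
G(20) = mex{0,0,5,0,3} = 1
G(21) = mex{1,0,1,5,4} = 2
G(22) = mex{1,1,4,1,0} = 2
G(23) = mex{2,1,0,4,5} = 3
G_B(23) = 3.
Combined Grundy value = 0 ⊕ 3 = 3.

3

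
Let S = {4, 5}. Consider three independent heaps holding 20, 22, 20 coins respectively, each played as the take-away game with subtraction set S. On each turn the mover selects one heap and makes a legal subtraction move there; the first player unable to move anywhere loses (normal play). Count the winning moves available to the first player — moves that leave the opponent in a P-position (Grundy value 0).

All heaps use S = {4, 5}:
n :  0  1  2  3  4  5  6  7  8  9 10 11 12 13 14 15 16 17 18 19 20 21 22
G :  0  0  0  0  1  1  1  1  2  0  0  0  0  1  1  1  1  2  0  0  0  0  1
Heap A: G(20) = 0.
Heap B: G(22) = 1.
Heap C: G(20) = 0.
Combined Grundy value = 0 ⊕ 1 ⊕ 0 = 1.
A winning move leaves total XOR = 0, i.e. changes one component's Grundy value g to g ⊕ X where X is the current total.
Heap A: need g' = 0⊕1 = 1. Options: 20−4→G=1, 20−5→G=1. Hits: 2.
Heap B: need g' = 1⊕1 = 0. Options: 22−4→G=0, 22−5→G=2. Hits: 1.
Heap C: need g' = 0⊕1 = 1. Options: 20−4→G=1, 20−5→G=1. Hits: 2.

5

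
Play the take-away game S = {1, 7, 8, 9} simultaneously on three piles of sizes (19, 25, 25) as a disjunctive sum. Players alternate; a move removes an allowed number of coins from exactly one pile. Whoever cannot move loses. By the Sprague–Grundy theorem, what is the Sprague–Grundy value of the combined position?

1

All piles use S = {1, 7, 8, 9}:
G(0) = 0
G(1) = mex{0} = 1
G(2) = mex{1} = 0
G(3) = mex{0} = 1
G(4) = mex{1} = 0
G(5) = mex{0} = 1
G(6) = mex{1} = 0
G(7) = mex{0,0} = 1
G(8) = mex{1,1,0} = 2
G(9) = mex{2,0,1,0} = 3
G(10) = mex{3,1,0,1} = 2
G(11) = mex{2,0,1,0} = 3
G(12) = mex{3,1,0,1} = 2
G(13) = mex{2,0,1,0} = 3
G(14) = mex{3,1,0,1} = 2
G(15) = mex{2,2,1,0} = 3
G(16) = mex{3,3,2,1} = 0
G(17) = mex{0,2,3,2} = 1
G(18) = mex{1,3,2,3} = 0
G(19) = mex{0,2,3,2} = 1
G(20) = mex{1,3,2,3} = 0
G(21) = mex{0,2,3,2} = 1
G(22) = mex{1,3,2,3} = 0
G(23) = mex{0,0,3,2} = 1
G(24) = mex{1,1,0,3} = 2
G(25) = mex{2,0,1,0} = 3
Pile A: G(19) = 1.
Pile B: G(25) = 3.
Pile C: G(25) = 3.
Combined Grundy value = 1 ⊕ 3 ⊕ 3 = 1.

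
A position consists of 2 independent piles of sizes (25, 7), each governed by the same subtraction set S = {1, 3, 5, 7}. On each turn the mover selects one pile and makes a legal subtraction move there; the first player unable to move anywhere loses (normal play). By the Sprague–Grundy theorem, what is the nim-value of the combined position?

0

All piles use S = {1, 3, 5, 7}:
G(0) = 0
G(1) = mex{0} = 1
G(2) = mex{1} = 0
G(3) = mex{0,0} = 1
G(4) = mex{1,1} = 0
G(5) = mex{0,0,0} = 1
G(6) = mex{1,1,1} = 0
G(7) = mex{0,0,0,0} = 1
G(8) = mex{1,1,1,1} = 0
G(9) = mex{0,0,0,0} = 1
G(10) = mex{1,1,1,1} = 0
G(11) = mex{0,0,0,0} = 1
G(12) = mex{1,1,1,1} = 0
G(13) = mex{0,0,0,0} = 1
G(14) = mex{1,1,1,1} = 0
G(15) = mex{0,0,0,0} = 1
G(16) = mex{1,1,1,1} = 0
G(17) = mex{0,0,0,0} = 1
G(18) = mex{1,1,1,1} = 0
G(19) = mex{0,0,0,0} = 1
G(20) = mex{1,1,1,1} = 0
G(21) = mex{0,0,0,0} = 1
G(22) = mex{1,1,1,1} = 0
G(23) = mex{0,0,0,0} = 1
G(24) = mex{1,1,1,1} = 0
G(25) = mex{0,0,0,0} = 1
Pile A: G(25) = 1.
Pile B: G(7) = 1.
Combined Grundy value = 1 ⊕ 1 = 0.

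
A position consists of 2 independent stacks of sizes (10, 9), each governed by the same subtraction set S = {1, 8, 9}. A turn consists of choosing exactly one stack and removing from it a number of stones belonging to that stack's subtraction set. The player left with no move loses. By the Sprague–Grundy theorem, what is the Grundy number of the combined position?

1

All stacks use S = {1, 8, 9}:
G(0) = 0
G(1) = mex{0} = 1
G(2) = mex{1} = 0
G(3) = mex{0} = 1
G(4) = mex{1} = 0
G(5) = mex{0} = 1
G(6) = mex{1} = 0
G(7) = mex{0} = 1
G(8) = mex{1,0} = 2
G(9) = mex{2,1,0} = 3
G(10) = mex{3,0,1} = 2
Stack A: G(10) = 2.
Stack B: G(9) = 3.
Combined Grundy value = 2 ⊕ 3 = 1.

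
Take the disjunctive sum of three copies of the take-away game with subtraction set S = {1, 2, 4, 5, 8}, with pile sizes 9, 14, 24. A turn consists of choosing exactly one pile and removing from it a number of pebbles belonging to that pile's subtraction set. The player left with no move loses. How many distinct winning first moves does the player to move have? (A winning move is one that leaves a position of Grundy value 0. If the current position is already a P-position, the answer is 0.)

All piles use S = {1, 2, 4, 5, 8}:
n :  0  1  2  3  4  5  6  7  8  9 10 11 12 13 14 15 16 17 18 19 20 21 22 23 24
G :  0  1  2  0  1  2  0  1  2  0  1  2  0  1  2  0  1  2  0  1  2  0  1  2  0
Pile A: G(9) = 0.
Pile B: G(14) = 2.
Pile C: G(24) = 0.
Combined Grundy value = 0 ⊕ 2 ⊕ 0 = 2.
A winning move leaves total XOR = 0, i.e. changes one component's Grundy value g to g ⊕ X where X is the current total.
Pile A: need g' = 0⊕2 = 2. Options: 9−1→G=2, 9−2→G=1, 9−4→G=2, 9−5→G=1, 9−8→G=1. Hits: 2.
Pile B: need g' = 2⊕2 = 0. Options: 14−1→G=1, 14−2→G=0, 14−4→G=1, 14−5→G=0, 14−8→G=0. Hits: 3.
Pile C: need g' = 0⊕2 = 2. Options: 24−1→G=2, 24−2→G=1, 24−4→G=2, 24−5→G=1, 24−8→G=1. Hits: 2.

7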